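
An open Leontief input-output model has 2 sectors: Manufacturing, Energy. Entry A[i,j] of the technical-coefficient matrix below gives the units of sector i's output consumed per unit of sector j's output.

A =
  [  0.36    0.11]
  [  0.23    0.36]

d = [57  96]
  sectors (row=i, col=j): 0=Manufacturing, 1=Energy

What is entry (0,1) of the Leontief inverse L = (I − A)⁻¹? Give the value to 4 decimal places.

Form M = I − A:
  [  0.64   -0.11]
  [ -0.23    0.64]
Leontief inverse L = M⁻¹:
  [  1.6654    0.2862]
  [  0.5985    1.6654]
Total output x = L · d:
  x_0 = 1.6654·57 + 0.2862·96 = 122.4044
  x_1 = 0.5985·57 + 1.6654·96 = 193.9891

L[0,1] = 0.2862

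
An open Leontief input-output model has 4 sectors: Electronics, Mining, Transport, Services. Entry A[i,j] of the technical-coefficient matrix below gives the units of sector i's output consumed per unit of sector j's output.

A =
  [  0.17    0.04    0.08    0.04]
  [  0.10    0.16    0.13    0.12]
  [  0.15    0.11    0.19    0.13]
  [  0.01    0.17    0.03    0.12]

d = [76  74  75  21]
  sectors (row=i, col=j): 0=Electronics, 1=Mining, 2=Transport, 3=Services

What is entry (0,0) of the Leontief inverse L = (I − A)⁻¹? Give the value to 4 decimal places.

Form M = I − A:
  [  0.83   -0.04   -0.08   -0.04]
  [ -0.10    0.84   -0.13   -0.12]
  [ -0.15   -0.11    0.81   -0.13]
  [ -0.01   -0.17   -0.03    0.88]
Leontief inverse L = M⁻¹:
  [  1.2431    0.0960    0.1415    0.0905]
  [  0.1981    1.2742    0.2321    0.2171]
  [  0.2670    0.2318    1.3069    0.2368]
  [  0.0615    0.2552    0.0910    1.1874]
Total output x = L · d:
  x_0 = 1.2431·76 + 0.0960·74 + 0.1415·75 + 0.0905·21 = 114.0960
  x_1 = 0.1981·76 + 1.2742·74 + 0.2321·75 + 0.2171·21 = 131.3138
  x_2 = 0.2670·76 + 0.2318·74 + 1.3069·75 + 0.2368·21 = 140.4319
  x_3 = 0.0615·76 + 0.2552·74 + 0.0910·75 + 1.1874·21 = 55.3151

L[0,0] = 1.2431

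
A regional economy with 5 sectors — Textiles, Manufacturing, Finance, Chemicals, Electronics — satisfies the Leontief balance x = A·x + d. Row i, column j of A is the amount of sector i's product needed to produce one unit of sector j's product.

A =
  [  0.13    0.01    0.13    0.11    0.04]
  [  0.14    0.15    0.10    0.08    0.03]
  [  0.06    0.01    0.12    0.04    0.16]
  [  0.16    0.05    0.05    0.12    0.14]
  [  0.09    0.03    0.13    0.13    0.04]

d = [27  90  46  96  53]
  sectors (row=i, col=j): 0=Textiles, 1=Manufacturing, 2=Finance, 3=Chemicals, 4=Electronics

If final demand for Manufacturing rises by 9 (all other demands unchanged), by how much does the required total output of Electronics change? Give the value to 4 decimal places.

Form M = I − A:
  [  0.87   -0.01   -0.13   -0.11   -0.04]
  [ -0.14    0.85   -0.10   -0.08   -0.03]
  [ -0.06   -0.01    0.88   -0.04   -0.16]
  [ -0.16   -0.05   -0.05    0.88   -0.14]
  [ -0.09   -0.03   -0.13   -0.13    0.96]
Leontief inverse L = M⁻¹:
  [  1.2139    0.0314    0.2098    0.1808    0.1129]
  [  0.2468    1.1950    0.1970    0.1639    0.1044]
  [  0.1298    0.0297    1.1976    0.1061    0.2214]
  [  0.2700    0.0841    0.1505    1.2166    0.2164]
  [  0.1757    0.0557    0.2084    0.2012    1.1148]
Total output x = L · d:
  x_0 = 1.2139·27 + 0.0314·90 + 0.2098·46 + 0.1808·96 + 0.1129·53 = 68.5911
  x_1 = 0.2468·27 + 1.1950·90 + 0.1970·46 + 0.1639·96 + 0.1044·53 = 144.5379
  x_2 = 0.1298·27 + 0.0297·90 + 1.1976·46 + 0.1061·96 + 0.2214·53 = 83.1831
  x_3 = 0.2700·27 + 0.0841·90 + 0.1505·46 + 1.2166·96 + 0.2164·53 = 150.0501
  x_4 = 0.1757·27 + 0.0557·90 + 0.2084·46 + 0.2012·96 + 1.1148·53 = 97.7392
Δx_4 = L[4,1] · Δd_1 = 0.0557 · 9 = 0.5013

0.5013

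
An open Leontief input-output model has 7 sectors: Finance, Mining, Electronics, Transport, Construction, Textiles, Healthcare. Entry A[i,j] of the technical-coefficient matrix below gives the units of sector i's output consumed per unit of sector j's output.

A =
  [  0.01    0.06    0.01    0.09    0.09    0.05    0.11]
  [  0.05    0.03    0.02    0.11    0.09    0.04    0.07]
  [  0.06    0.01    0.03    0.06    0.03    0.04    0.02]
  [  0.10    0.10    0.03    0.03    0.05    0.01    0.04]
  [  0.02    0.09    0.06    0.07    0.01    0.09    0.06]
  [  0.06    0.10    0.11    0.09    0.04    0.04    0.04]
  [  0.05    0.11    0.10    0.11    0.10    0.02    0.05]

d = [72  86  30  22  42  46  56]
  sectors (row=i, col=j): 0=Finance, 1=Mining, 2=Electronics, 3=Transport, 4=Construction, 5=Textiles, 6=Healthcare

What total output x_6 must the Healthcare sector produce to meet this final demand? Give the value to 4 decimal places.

Form M = I − A:
  [  0.99   -0.06   -0.01   -0.09   -0.09   -0.05   -0.11]
  [ -0.05    0.97   -0.02   -0.11   -0.09   -0.04   -0.07]
  [ -0.06   -0.01    0.97   -0.06   -0.03   -0.04   -0.02]
  [ -0.10   -0.10   -0.03    0.97   -0.05   -0.01   -0.04]
  [ -0.02   -0.09   -0.06   -0.07    0.99   -0.09   -0.06]
  [ -0.06   -0.10   -0.11   -0.09   -0.04    0.96   -0.04]
  [ -0.05   -0.11   -0.10   -0.11   -0.10   -0.02    0.95]
Leontief inverse L = M⁻¹:
  [  1.0490    0.1180    0.0504    0.1477    0.1333    0.0788    0.1492]
  [  0.0869    1.0851    0.0553    0.1626    0.1302    0.0682    0.1091]
  [  0.0817    0.0412    1.0498    0.0914    0.0544    0.0567    0.0443]
  [  0.1277    0.1410    0.0555    1.0810    0.0902    0.0362    0.0791]
  [  0.0583    0.1376    0.0951    0.1242    1.0513    0.1146    0.0953]
  [  0.1024    0.1512    0.1442    0.1506    0.0867    1.0707    0.0829]
  [  0.0969    0.1702    0.1390    0.1776    0.1507    0.0568    1.0987]
Total output x = L · d:
  x_0 = 1.0490·72 + 0.1180·86 + 0.0504·30 + 0.1477·22 + 0.1333·42 + 0.0788·46 + 0.1492·56 = 108.0228
  x_1 = 0.0869·72 + 1.0851·86 + 0.0553·30 + 0.1626·22 + 0.1302·42 + 0.0682·46 + 0.1091·56 = 119.5314
  x_2 = 0.0817·72 + 0.0412·86 + 1.0498·30 + 0.0914·22 + 0.0544·42 + 0.0567·46 + 0.0443·56 = 50.3010
  x_3 = 0.1277·72 + 0.1410·86 + 0.0555·30 + 1.0810·22 + 0.0902·42 + 0.0362·46 + 0.0791·56 = 56.6447
  x_4 = 0.0583·72 + 0.1376·86 + 0.0951·30 + 0.1242·22 + 1.0513·42 + 0.1146·46 + 0.0953·56 = 76.3747
  x_5 = 0.1024·72 + 0.1512·86 + 0.1442·30 + 0.1506·22 + 0.0867·42 + 1.0707·46 + 0.0829·56 = 85.5493
  x_6 = 0.0969·72 + 0.1702·86 + 0.1390·30 + 0.1776·22 + 0.1507·42 + 0.0568·46 + 1.0987·56 = 100.1674

100.1674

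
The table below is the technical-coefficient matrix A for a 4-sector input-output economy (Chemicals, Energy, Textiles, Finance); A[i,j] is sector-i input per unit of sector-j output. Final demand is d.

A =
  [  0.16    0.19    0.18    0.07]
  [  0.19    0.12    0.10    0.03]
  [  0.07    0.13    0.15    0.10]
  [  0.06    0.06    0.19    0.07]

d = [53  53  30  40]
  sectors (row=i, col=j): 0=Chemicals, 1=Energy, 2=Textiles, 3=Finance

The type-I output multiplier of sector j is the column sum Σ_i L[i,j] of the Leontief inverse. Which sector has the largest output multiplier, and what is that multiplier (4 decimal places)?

Textiles (2.1550)

Form M = I − A:
  [  0.84   -0.19   -0.18   -0.07]
  [ -0.19    0.88   -0.10   -0.03]
  [ -0.07   -0.13    0.85   -0.10]
  [ -0.06   -0.06   -0.19    0.93]
Leontief inverse L = M⁻¹:
  [  1.3081    0.3442    0.3504    0.1472]
  [  0.3066    1.2427    0.2308    0.0880]
  [  0.1710    0.2361    1.2757    0.1577]
  [  0.1391    0.1506    0.2981    1.1227]
Total output x = L · d:
  x_0 = 1.3081·53 + 0.3442·53 + 0.3504·30 + 0.1472·40 = 103.9726
  x_1 = 0.3066·53 + 1.2427·53 + 0.2308·30 + 0.0880·40 = 92.5526
  x_2 = 0.1710·53 + 0.2361·53 + 1.2757·30 + 0.1577·40 = 66.1534
  x_3 = 0.1391·53 + 0.1506·53 + 0.2981·30 + 1.1227·40 = 69.2050
Output multipliers (column sums of L):
  Chemicals: 1.9247
  Energy: 1.9736
  Textiles: 2.1550
  Finance: 1.5155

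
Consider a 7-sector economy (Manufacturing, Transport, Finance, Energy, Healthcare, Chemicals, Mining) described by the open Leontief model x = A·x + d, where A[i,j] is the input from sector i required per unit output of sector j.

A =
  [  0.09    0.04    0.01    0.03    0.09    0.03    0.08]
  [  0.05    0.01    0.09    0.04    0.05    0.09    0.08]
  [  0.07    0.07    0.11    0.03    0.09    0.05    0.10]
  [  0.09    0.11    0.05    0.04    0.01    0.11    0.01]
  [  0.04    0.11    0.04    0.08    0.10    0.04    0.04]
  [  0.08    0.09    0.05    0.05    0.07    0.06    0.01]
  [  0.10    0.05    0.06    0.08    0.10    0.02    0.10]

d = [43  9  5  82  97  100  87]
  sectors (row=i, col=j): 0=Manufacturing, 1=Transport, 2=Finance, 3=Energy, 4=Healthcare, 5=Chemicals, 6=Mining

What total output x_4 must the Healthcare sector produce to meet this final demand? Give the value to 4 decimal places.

144.5017

Form M = I − A:
  [  0.91   -0.04   -0.01   -0.03   -0.09   -0.03   -0.08]
  [ -0.05    0.99   -0.09   -0.04   -0.05   -0.09   -0.08]
  [ -0.07   -0.07    0.89   -0.03   -0.09   -0.05   -0.10]
  [ -0.09   -0.11   -0.05    0.96   -0.01   -0.11   -0.01]
  [ -0.04   -0.11   -0.04   -0.08    0.90   -0.04   -0.04]
  [ -0.08   -0.09   -0.05   -0.05   -0.07    0.94   -0.01]
  [ -0.10   -0.05   -0.06   -0.08   -0.10   -0.02    0.90]
Leontief inverse L = M⁻¹:
  [  1.1384    0.0839    0.0430    0.0656    0.1419    0.0630    0.1212]
  [  0.1062    1.0625    0.1336    0.0779    0.1079    0.1286    0.1258]
  [  0.1387    0.1324    1.1669    0.0788    0.1646    0.0989    0.1630]
  [  0.1439    0.1552    0.0926    1.0731    0.0621    0.1537    0.0533]
  [  0.0958    0.1644    0.0873    0.1208    1.1564    0.0886    0.0865]
  [  0.1310    0.1376    0.0911    0.0847    0.1224    1.1023    0.0526]
  [  0.1680    0.1123    0.1100    0.1276    0.1695    0.0687    1.1580]
Total output x = L · d:
  x_0 = 1.1384·43 + 0.0839·9 + 0.0430·5 + 0.0656·82 + 0.1419·97 + 0.0630·100 + 0.1212·87 = 85.9040
  x_1 = 0.1062·43 + 1.0625·9 + 0.1336·5 + 0.0779·82 + 0.1079·97 + 0.1286·100 + 0.1258·87 = 55.4601
  x_2 = 0.1387·43 + 0.1324·9 + 1.1669·5 + 0.0788·82 + 0.1646·97 + 0.0989·100 + 0.1630·87 = 59.4829
  x_3 = 0.1439·43 + 0.1552·9 + 0.0926·5 + 1.0731·82 + 0.0621·97 + 0.1537·100 + 0.0533·87 = 122.0710
  x_4 = 0.0958·43 + 0.1644·9 + 0.0873·5 + 0.1208·82 + 1.1564·97 + 0.0886·100 + 0.0865·87 = 144.5017
  x_5 = 0.1310·43 + 0.1376·9 + 0.0911·5 + 0.0847·82 + 0.1224·97 + 1.1023·100 + 0.0526·87 = 140.9463
  x_6 = 0.1680·43 + 0.1123·9 + 0.1100·5 + 0.1276·82 + 0.1695·97 + 0.0687·100 + 1.1580·87 = 143.2968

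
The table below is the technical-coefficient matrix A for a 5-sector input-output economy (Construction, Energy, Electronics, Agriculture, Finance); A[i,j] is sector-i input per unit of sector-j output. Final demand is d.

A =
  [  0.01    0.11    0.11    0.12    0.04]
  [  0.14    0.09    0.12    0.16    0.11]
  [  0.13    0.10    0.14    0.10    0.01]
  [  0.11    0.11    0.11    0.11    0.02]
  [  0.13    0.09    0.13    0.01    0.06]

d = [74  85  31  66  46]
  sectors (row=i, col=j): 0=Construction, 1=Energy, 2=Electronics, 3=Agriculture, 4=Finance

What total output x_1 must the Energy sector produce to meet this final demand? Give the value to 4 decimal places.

Form M = I − A:
  [  0.99   -0.11   -0.11   -0.12   -0.04]
  [ -0.14    0.91   -0.12   -0.16   -0.11]
  [ -0.13   -0.10    0.86   -0.10   -0.01]
  [ -0.11   -0.11   -0.11    0.89   -0.02]
  [ -0.13   -0.09   -0.13   -0.01    0.94]
Leontief inverse L = M⁻¹:
  [  1.0960    0.1871    0.2039    0.2052    0.0751]
  [  0.2581    1.2092    0.2624    0.2835    0.1613]
  [  0.2213    0.1942    1.2521    0.2060    0.0498]
  [  0.1994    0.2004    0.2175    1.2116    0.0600]
  [  0.2090    0.1706    0.2288    0.0969    1.0972]
Total output x = L · d:
  x_0 = 1.0960·74 + 0.1871·85 + 0.2039·31 + 0.2052·66 + 0.0751·46 = 120.3217
  x_1 = 0.2581·74 + 1.2092·85 + 0.2624·31 + 0.2835·66 + 0.1613·46 = 156.1420
  x_2 = 0.2213·74 + 0.1942·85 + 1.2521·31 + 0.2060·66 + 0.0498·46 = 87.5832
  x_3 = 0.1994·74 + 0.2004·85 + 0.2175·31 + 1.2116·66 + 0.0600·46 = 121.2626
  x_4 = 0.2090·74 + 0.1706·85 + 0.2288·31 + 0.0969·66 + 1.0972·46 = 93.9288

156.1420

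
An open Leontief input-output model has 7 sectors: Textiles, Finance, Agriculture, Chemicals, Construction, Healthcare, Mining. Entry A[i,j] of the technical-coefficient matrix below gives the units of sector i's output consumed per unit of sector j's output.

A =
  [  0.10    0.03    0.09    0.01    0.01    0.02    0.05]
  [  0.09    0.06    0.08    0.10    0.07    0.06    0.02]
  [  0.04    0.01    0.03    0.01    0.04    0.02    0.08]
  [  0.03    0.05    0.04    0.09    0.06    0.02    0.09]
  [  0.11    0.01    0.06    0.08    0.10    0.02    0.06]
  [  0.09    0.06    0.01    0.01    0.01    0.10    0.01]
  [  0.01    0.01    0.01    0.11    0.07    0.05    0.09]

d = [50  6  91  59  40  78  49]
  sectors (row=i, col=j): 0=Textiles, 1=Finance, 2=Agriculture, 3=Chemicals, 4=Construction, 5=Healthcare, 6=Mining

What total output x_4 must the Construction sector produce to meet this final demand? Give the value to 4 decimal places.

77.1612

Form M = I − A:
  [  0.90   -0.03   -0.09   -0.01   -0.01   -0.02   -0.05]
  [ -0.09    0.94   -0.08   -0.10   -0.07   -0.06   -0.02]
  [ -0.04   -0.01    0.97   -0.01   -0.04   -0.02   -0.08]
  [ -0.03   -0.05   -0.04    0.91   -0.06   -0.02   -0.09]
  [ -0.11   -0.01   -0.06   -0.08    0.90   -0.02   -0.06]
  [ -0.09   -0.06   -0.01   -0.01   -0.01    0.90   -0.01]
  [ -0.01   -0.01   -0.01   -0.11   -0.07   -0.05    0.91]
Leontief inverse L = M⁻¹:
  [  1.1294    0.0423    0.1125    0.0307    0.0294    0.0361    0.0783]
  [  0.1407    1.0844    0.1164    0.1400    0.1063    0.0870    0.0636]
  [  0.0611    0.0186    1.0445    0.0322    0.0591    0.0336    0.1030]
  [  0.0647    0.0681    0.0660    1.1323    0.0950    0.0419    0.1296]
  [  0.1550    0.0281    0.0933    0.1187    1.1357    0.0411    0.1044]
  [  0.1259    0.0781    0.0327    0.0283    0.0255    1.1226    0.0283]
  [  0.0413    0.0273    0.0309    0.1498    0.1024    0.0716    1.1268]
Total output x = L · d:
  x_0 = 1.1294·50 + 0.0423·6 + 0.1125·91 + 0.0307·59 + 0.0294·40 + 0.0361·78 + 0.0783·49 = 76.6075
  x_1 = 0.1407·50 + 1.0844·6 + 0.1164·91 + 0.1400·59 + 0.1063·40 + 0.0870·78 + 0.0636·49 = 46.5461
  x_2 = 0.0611·50 + 0.0186·6 + 1.0445·91 + 0.0322·59 + 0.0591·40 + 0.0336·78 + 0.1030·49 = 110.1494
  x_3 = 0.0647·50 + 0.0681·6 + 0.0660·91 + 1.1323·59 + 0.0950·40 + 0.0419·78 + 0.1296·49 = 89.8670
  x_4 = 0.1550·50 + 0.0281·6 + 0.0933·91 + 0.1187·59 + 1.1357·40 + 0.0411·78 + 0.1044·49 = 77.1612
  x_5 = 0.1259·50 + 0.0781·6 + 0.0327·91 + 0.0283·59 + 0.0255·40 + 1.1226·78 + 0.0283·49 = 101.3856
  x_6 = 0.0413·50 + 0.0273·6 + 0.0309·91 + 0.1498·59 + 0.1024·40 + 0.0716·78 + 1.1268·49 = 78.7791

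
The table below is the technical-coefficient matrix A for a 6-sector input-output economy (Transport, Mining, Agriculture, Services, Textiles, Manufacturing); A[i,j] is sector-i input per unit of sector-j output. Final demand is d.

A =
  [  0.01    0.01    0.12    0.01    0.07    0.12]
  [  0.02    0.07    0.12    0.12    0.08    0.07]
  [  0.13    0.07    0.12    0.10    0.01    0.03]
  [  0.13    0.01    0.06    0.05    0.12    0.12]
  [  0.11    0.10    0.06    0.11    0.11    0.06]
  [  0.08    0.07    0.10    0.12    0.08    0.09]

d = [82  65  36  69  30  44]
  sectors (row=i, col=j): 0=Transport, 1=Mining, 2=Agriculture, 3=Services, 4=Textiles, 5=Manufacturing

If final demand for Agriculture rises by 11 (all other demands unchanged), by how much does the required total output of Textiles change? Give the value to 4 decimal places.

1.7514

Form M = I − A:
  [  0.99   -0.01   -0.12   -0.01   -0.07   -0.12]
  [ -0.02    0.93   -0.12   -0.12   -0.08   -0.07]
  [ -0.13   -0.07    0.88   -0.10   -0.01   -0.03]
  [ -0.13   -0.01   -0.06    0.95   -0.12   -0.12]
  [ -0.11   -0.10   -0.06   -0.11    0.89   -0.06]
  [ -0.08   -0.07   -0.10   -0.12   -0.08    0.91]
Leontief inverse L = M⁻¹:
  [  1.0714    0.0514    0.1850    0.0719    0.1158    0.1684]
  [  0.1045    1.1212    0.2074    0.2002    0.1512    0.1432]
  [  0.1979    0.1097    1.2057    0.1637    0.0701    0.1005]
  [  0.2060    0.0612    0.1488    1.1255    0.1929    0.1979]
  [  0.1943    0.1557    0.1592    0.1954    1.1942    0.1474]
  [  0.1682    0.1246    0.1983    0.2053    0.1599    1.1748]
Total output x = L · d:
  x_0 = 1.0714·82 + 0.0514·65 + 0.1850·36 + 0.0719·69 + 0.1158·30 + 0.1684·44 = 113.6995
  x_1 = 0.1045·82 + 1.1212·65 + 0.2074·36 + 0.2002·69 + 0.1512·30 + 0.1432·44 = 113.5637
  x_2 = 0.1979·82 + 0.1097·65 + 1.2057·36 + 0.1637·69 + 0.0701·30 + 0.1005·44 = 84.5852
  x_3 = 0.2060·82 + 0.0612·65 + 0.1488·36 + 1.1255·69 + 0.1929·30 + 0.1979·44 = 118.3823
  x_4 = 0.1943·82 + 0.1557·65 + 0.1592·36 + 0.1954·69 + 1.1942·30 + 0.1474·44 = 87.5750
  x_5 = 0.1682·82 + 0.1246·65 + 0.1983·36 + 0.2053·69 + 0.1599·30 + 1.1748·44 = 99.6877
Δx_4 = L[4,2] · Δd_2 = 0.1592 · 11 = 1.7514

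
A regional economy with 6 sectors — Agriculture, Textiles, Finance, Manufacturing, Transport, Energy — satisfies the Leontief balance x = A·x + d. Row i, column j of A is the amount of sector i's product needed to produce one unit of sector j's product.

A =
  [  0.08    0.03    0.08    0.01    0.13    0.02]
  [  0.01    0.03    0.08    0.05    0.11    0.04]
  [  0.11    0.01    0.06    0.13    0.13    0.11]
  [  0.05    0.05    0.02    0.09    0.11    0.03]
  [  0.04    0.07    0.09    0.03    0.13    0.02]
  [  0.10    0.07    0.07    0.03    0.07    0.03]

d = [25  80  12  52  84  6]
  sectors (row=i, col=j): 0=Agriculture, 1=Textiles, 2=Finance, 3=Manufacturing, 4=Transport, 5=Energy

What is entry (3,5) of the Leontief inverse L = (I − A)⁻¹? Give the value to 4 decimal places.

Form M = I − A:
  [  0.92   -0.03   -0.08   -0.01   -0.13   -0.02]
  [ -0.01    0.97   -0.08   -0.05   -0.11   -0.04]
  [ -0.11   -0.01    0.94   -0.13   -0.13   -0.11]
  [ -0.05   -0.05   -0.02    0.91   -0.11   -0.03]
  [ -0.04   -0.07   -0.09   -0.03    0.87   -0.02]
  [ -0.10   -0.07   -0.07   -0.03   -0.07    0.97]
Leontief inverse L = M⁻¹:
  [  1.1182    0.0557    0.1234    0.0411    0.2014    0.0448]
  [  0.0444    1.0549    0.1166    0.0829    0.1730    0.0638]
  [  0.1697    0.0531    1.1195    0.1771    0.2333    0.1429]
  [  0.0817    0.0771    0.0579    1.1198    0.1762    0.0497]
  [  0.0785    0.0978    0.1355    0.0669    1.2061    0.0480]
  [  0.1389    0.0951    0.1135    0.0625    0.1426    1.0555]
Total output x = L · d:
  x_0 = 1.1182·25 + 0.0557·80 + 0.1234·12 + 0.0411·52 + 0.2014·84 + 0.0448·6 = 53.2140
  x_1 = 0.0444·25 + 1.0549·80 + 0.1166·12 + 0.0829·52 + 0.1730·84 + 0.0638·6 = 106.1286
  x_2 = 0.1697·25 + 0.0531·80 + 1.1195·12 + 0.1771·52 + 0.2333·84 + 0.1429·6 = 51.5845
  x_3 = 0.0817·25 + 0.0771·80 + 0.0579·12 + 1.1198·52 + 0.1762·84 + 0.0497·6 = 82.2340
  x_4 = 0.0785·25 + 0.0978·80 + 0.1355·12 + 0.0669·52 + 1.2061·84 + 0.0480·6 = 116.4911
  x_5 = 0.1389·25 + 0.0951·80 + 0.1135·12 + 0.0625·52 + 0.1426·84 + 1.0555·6 = 34.0028

L[3,5] = 0.0497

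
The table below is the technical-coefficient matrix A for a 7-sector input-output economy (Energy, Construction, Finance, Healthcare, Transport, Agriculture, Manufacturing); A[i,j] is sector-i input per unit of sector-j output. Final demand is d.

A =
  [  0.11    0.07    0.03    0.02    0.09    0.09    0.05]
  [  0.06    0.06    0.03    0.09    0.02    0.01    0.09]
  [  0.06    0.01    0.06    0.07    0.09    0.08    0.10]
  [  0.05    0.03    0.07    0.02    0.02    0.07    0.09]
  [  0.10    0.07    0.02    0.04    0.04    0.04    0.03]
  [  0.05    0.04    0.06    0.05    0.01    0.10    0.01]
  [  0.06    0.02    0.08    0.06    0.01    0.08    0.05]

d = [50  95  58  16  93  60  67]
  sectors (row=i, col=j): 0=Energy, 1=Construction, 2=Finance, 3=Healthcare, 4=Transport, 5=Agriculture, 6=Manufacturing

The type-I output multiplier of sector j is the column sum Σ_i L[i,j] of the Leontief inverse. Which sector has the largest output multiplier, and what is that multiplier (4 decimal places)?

Form M = I − A:
  [  0.89   -0.07   -0.03   -0.02   -0.09   -0.09   -0.05]
  [ -0.06    0.94   -0.03   -0.09   -0.02   -0.01   -0.09]
  [ -0.06   -0.01    0.94   -0.07   -0.09   -0.08   -0.10]
  [ -0.05   -0.03   -0.07    0.98   -0.02   -0.07   -0.09]
  [ -0.10   -0.07   -0.02   -0.04    0.96   -0.04   -0.03]
  [ -0.05   -0.04   -0.06   -0.05   -0.01    0.90   -0.01]
  [ -0.06   -0.02   -0.08   -0.06   -0.01   -0.08    0.95]
Leontief inverse L = M⁻¹:
  [  1.1657    0.1062    0.0639    0.0557    0.1210    0.1410    0.0887]
  [  0.0999    1.0837    0.0615    0.1180    0.0420    0.0499    0.1274]
  [  0.1134    0.0412    1.0998    0.1051    0.1197    0.1356    0.1408]
  [  0.0887    0.0518    0.1011    1.0492    0.0432    0.1128    0.1222]
  [  0.1414    0.0970    0.0454    0.0662    1.0640    0.0772    0.0621]
  [  0.0844    0.0612    0.0870    0.0753    0.0312    1.1387    0.0395]
  [  0.0995    0.0424    0.1121    0.0882    0.0352    0.1252    1.0845]
Total output x = L · d:
  x_0 = 1.1657·50 + 0.1062·95 + 0.0639·58 + 0.0557·16 + 0.1210·93 + 0.1410·60 + 0.0887·67 = 98.6259
  x_1 = 0.0999·50 + 1.0837·95 + 0.0615·58 + 0.1180·16 + 0.0420·93 + 0.0499·60 + 0.1274·67 = 128.8361
  x_2 = 0.1134·50 + 0.0412·95 + 1.0998·58 + 0.1051·16 + 0.1197·93 + 0.1356·60 + 0.1408·67 = 103.7419
  x_3 = 0.0887·50 + 0.0518·95 + 0.1011·58 + 1.0492·16 + 0.0432·93 + 0.1128·60 + 0.1222·67 = 50.9754
  x_4 = 0.1414·50 + 0.0970·95 + 0.0454·58 + 0.0662·16 + 1.0640·93 + 0.0772·60 + 0.0621·67 = 127.7208
  x_5 = 0.0844·50 + 0.0612·95 + 0.0870·58 + 0.0753·16 + 0.0312·93 + 1.1387·60 + 0.0395·67 = 90.1542
  x_6 = 0.0995·50 + 0.0424·95 + 0.1121·58 + 0.0882·16 + 0.0352·93 + 0.1252·60 + 1.0845·67 = 100.3597
Output multipliers (column sums of L):
  Energy: 1.7929
  Construction: 1.4834
  Finance: 1.5707
  Healthcare: 1.5576
  Transport: 1.4563
  Agriculture: 1.7804
  Manufacturing: 1.6652

Energy (1.7929)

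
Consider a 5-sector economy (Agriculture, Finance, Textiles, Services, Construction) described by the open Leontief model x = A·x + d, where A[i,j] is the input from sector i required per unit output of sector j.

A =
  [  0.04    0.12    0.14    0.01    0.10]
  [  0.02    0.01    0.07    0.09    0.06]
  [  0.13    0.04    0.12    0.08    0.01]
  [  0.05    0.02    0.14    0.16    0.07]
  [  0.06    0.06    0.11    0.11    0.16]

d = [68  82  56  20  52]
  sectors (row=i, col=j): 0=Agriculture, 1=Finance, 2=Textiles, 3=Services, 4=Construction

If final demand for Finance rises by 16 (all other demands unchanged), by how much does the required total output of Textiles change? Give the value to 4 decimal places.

1.2028

Form M = I − A:
  [  0.96   -0.12   -0.14   -0.01   -0.10]
  [ -0.02    0.99   -0.07   -0.09   -0.06]
  [ -0.13   -0.04    0.88   -0.08   -0.01]
  [ -0.05   -0.02   -0.14    0.84   -0.07]
  [ -0.06   -0.06   -0.11   -0.11    0.84]
Leontief inverse L = M⁻¹:
  [  1.0867    0.1508    0.2144    0.0689    0.1484]
  [  0.0509    1.0296    0.1230    0.1347    0.0923]
  [  0.1737    0.0752    1.1972    0.1308    0.0512]
  [  0.1047    0.0545    0.2328    1.2357    0.1221]
  [  0.1177    0.1013    0.2114    0.1935    1.2304]
Total output x = L · d:
  x_0 = 1.0867·68 + 0.1508·82 + 0.2144·56 + 0.0689·20 + 0.1484·52 = 107.3641
  x_1 = 0.0509·68 + 1.0296·82 + 0.1230·56 + 0.1347·20 + 0.0923·52 = 102.2621
  x_2 = 0.1737·68 + 0.0752·82 + 1.1972·56 + 0.1308·20 + 0.0512·52 = 90.2983
  x_3 = 0.1047·68 + 0.0545·82 + 0.2328·56 + 1.2357·20 + 0.1221·52 = 55.6843
  x_4 = 0.1177·68 + 0.1013·82 + 0.2114·56 + 0.1935·20 + 1.2304·52 = 95.9948
Δx_2 = L[2,1] · Δd_1 = 0.0752 · 16 = 1.2028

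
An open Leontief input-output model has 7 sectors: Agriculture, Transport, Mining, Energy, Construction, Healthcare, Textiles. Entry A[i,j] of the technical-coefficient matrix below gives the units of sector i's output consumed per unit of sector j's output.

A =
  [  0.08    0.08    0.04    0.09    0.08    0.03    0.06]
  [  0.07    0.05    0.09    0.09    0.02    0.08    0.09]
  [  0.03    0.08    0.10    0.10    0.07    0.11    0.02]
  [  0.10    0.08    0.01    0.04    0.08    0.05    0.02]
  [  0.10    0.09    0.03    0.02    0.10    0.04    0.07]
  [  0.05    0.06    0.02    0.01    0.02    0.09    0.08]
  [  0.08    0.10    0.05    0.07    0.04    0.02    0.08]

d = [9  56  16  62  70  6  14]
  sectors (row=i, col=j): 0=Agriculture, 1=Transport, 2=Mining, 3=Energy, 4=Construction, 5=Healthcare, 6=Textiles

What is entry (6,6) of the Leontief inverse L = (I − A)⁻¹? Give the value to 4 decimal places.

Form M = I − A:
  [  0.92   -0.08   -0.04   -0.09   -0.08   -0.03   -0.06]
  [ -0.07    0.95   -0.09   -0.09   -0.02   -0.08   -0.09]
  [ -0.03   -0.08    0.90   -0.10   -0.07   -0.11   -0.02]
  [ -0.10   -0.08   -0.01    0.96   -0.08   -0.05   -0.02]
  [ -0.10   -0.09   -0.03   -0.02    0.90   -0.04   -0.07]
  [ -0.05   -0.06   -0.02   -0.01   -0.02    0.91   -0.08]
  [ -0.08   -0.10   -0.05   -0.07   -0.04   -0.02    0.92]
Leontief inverse L = M⁻¹:
  [  1.1435    0.1434    0.0788    0.1404    0.1300    0.0757    0.1098]
  [  0.1318    1.1167    0.1322    0.1439    0.0688    0.1325    0.1406]
  [  0.0935    0.1467    1.1434    0.1512    0.1209    0.1694    0.0725]
  [  0.1522    0.1310    0.0414    1.0806    0.1205    0.0876    0.0639]
  [  0.1616    0.1525    0.0702    0.0705    1.1479    0.0843    0.1232]
  [  0.0911    0.1036    0.0481    0.0447    0.0484    1.1240    0.1195]
  [  0.1394    0.1607    0.0906    0.1223    0.0855    0.0650    1.1285]
Total output x = L · d:
  x_0 = 1.1435·9 + 0.1434·56 + 0.0788·16 + 0.1404·62 + 0.1300·70 + 0.0757·6 + 0.1098·14 = 39.3786
  x_1 = 0.1318·9 + 1.1167·56 + 0.1322·16 + 0.1439·62 + 0.0688·70 + 0.1325·6 + 0.1406·14 = 82.3337
  x_2 = 0.0935·9 + 0.1467·56 + 1.1434·16 + 0.1512·62 + 0.1209·70 + 0.1694·6 + 0.0725·14 = 47.2239
  x_3 = 0.1522·9 + 0.1310·56 + 0.0414·16 + 1.0806·62 + 0.1205·70 + 0.0876·6 + 0.0639·14 = 86.2196
  x_4 = 0.1616·9 + 0.1525·56 + 0.0702·16 + 0.0705·62 + 1.1479·70 + 0.0843·6 + 0.1232·14 = 98.0778
  x_5 = 0.0911·9 + 0.1036·56 + 0.0481·16 + 0.0447·62 + 0.0484·70 + 1.1240·6 + 0.1195·14 = 21.9714
  x_6 = 0.1394·9 + 0.1607·56 + 0.0906·16 + 0.1223·62 + 0.0855·70 + 0.0650·6 + 1.1285·14 = 41.4595

L[6,6] = 1.1285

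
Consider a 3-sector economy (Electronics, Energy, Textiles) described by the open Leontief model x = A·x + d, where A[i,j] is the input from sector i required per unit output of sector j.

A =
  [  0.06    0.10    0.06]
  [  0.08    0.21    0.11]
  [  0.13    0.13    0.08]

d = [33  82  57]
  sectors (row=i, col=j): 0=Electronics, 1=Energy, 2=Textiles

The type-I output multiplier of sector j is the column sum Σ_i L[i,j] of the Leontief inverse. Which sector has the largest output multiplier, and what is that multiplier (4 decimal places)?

Form M = I − A:
  [  0.94   -0.10   -0.06]
  [ -0.08    0.79   -0.11]
  [ -0.13   -0.13    0.92]
Leontief inverse L = M⁻¹:
  [  1.0892    0.1526    0.0893]
  [  0.1344    1.3100    0.1654]
  [  0.1729    0.2067    1.1229]
Total output x = L · d:
  x_0 = 1.0892·33 + 0.1526·82 + 0.0893·57 = 53.5406
  x_1 = 0.1344·33 + 1.3100·82 + 0.1654·57 = 121.2859
  x_2 = 0.1729·33 + 0.2067·82 + 1.1229·57 = 86.6603
Output multipliers (column sums of L):
  Electronics: 1.3964
  Energy: 1.6693
  Textiles: 1.3776

Energy (1.6693)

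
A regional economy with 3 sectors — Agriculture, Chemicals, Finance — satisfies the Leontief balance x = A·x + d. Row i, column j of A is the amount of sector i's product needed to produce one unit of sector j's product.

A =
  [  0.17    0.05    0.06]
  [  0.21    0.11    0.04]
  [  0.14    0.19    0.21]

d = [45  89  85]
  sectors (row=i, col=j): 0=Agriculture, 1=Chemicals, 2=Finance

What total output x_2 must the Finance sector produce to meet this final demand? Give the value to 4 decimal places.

Form M = I − A:
  [  0.83   -0.05   -0.06]
  [ -0.21    0.89   -0.04]
  [ -0.14   -0.19    0.79]
Leontief inverse L = M⁻¹:
  [  1.2446    0.0911    0.0991]
  [  0.3069    1.1583    0.0820]
  [  0.2944    0.2947    1.3031]
Total output x = L · d:
  x_0 = 1.2446·45 + 0.0911·89 + 0.0991·85 = 72.5396
  x_1 = 0.3069·45 + 1.1583·89 + 0.0820·85 = 123.8685
  x_2 = 0.2944·45 + 0.2947·89 + 1.3031·85 = 150.2412

150.2412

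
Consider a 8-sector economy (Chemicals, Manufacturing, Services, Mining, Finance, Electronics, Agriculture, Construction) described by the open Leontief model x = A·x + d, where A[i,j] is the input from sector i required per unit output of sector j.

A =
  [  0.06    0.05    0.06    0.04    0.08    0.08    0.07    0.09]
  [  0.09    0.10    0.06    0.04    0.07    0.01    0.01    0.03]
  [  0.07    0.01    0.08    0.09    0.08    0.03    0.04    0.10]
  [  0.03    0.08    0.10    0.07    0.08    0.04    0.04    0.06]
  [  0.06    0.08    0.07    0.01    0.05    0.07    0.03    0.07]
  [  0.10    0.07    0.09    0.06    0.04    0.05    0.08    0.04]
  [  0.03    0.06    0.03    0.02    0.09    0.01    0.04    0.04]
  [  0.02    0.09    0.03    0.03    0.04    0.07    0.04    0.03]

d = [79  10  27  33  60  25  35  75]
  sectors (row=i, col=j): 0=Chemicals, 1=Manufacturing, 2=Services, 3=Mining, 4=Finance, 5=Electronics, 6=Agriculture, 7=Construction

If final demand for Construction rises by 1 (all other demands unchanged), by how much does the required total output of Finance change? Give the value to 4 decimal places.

0.1161

Form M = I − A:
  [  0.94   -0.05   -0.06   -0.04   -0.08   -0.08   -0.07   -0.09]
  [ -0.09    0.90   -0.06   -0.04   -0.07   -0.01   -0.01   -0.03]
  [ -0.07   -0.01    0.92   -0.09   -0.08   -0.03   -0.04   -0.10]
  [ -0.03   -0.08   -0.10    0.93   -0.08   -0.04   -0.04   -0.06]
  [ -0.06   -0.08   -0.07   -0.01    0.95   -0.07   -0.03   -0.07]
  [ -0.10   -0.07   -0.09   -0.06   -0.04    0.95   -0.08   -0.04]
  [ -0.03   -0.06   -0.03   -0.02   -0.09   -0.01    0.96   -0.04]
  [ -0.02   -0.09   -0.03   -0.03   -0.04   -0.07   -0.04    0.97]
Leontief inverse L = M⁻¹:
  [  1.1153    0.1146    0.1203    0.0812    0.1412    0.1246    0.1117    0.1444]
  [  0.1361    1.1509    0.1093    0.0735    0.1206    0.0450    0.0402    0.0763]
  [  0.1184    0.0699    1.1391    0.1314    0.1393    0.0747    0.0793    0.1551]
  [  0.0832    0.1404    0.1601    1.1124    0.1399    0.0799    0.0763    0.1139]
  [  0.1095    0.1336    0.1210    0.0460    1.1013    0.1068    0.0645    0.1161]
  [  0.1564    0.1321    0.1524    0.1046    0.1063    1.0928    0.1220    0.0985]
  [  0.0632    0.1001    0.0654    0.0422    0.1269    0.0361    1.0618    0.0728]
  [  0.0603    0.1348    0.0715    0.0581    0.0810    0.0963    0.0661    1.0642]
Total output x = L · d:
  x_0 = 1.1153·79 + 0.1146·10 + 0.1203·27 + 0.0812·33 + 0.1412·60 + 0.1246·25 + 0.1117·35 + 0.1444·75 = 121.5058
  x_1 = 0.1361·79 + 1.1509·10 + 0.1093·27 + 0.0735·33 + 0.1206·60 + 0.0450·25 + 0.0402·35 + 0.0763·75 = 43.1219
  x_2 = 0.1184·79 + 0.0699·10 + 1.1391·27 + 0.1314·33 + 0.1393·60 + 0.0747·25 + 0.0793·35 + 0.1551·75 = 69.7772
  x_3 = 0.0832·79 + 0.1404·10 + 0.1601·27 + 1.1124·33 + 0.1399·60 + 0.0799·25 + 0.0763·35 + 0.1139·75 = 70.6105
  x_4 = 0.1095·79 + 0.1336·10 + 0.1210·27 + 0.0460·33 + 1.1013·60 + 0.1068·25 + 0.0645·35 + 0.1161·75 = 94.4797
  x_5 = 0.1564·79 + 0.1321·10 + 0.1524·27 + 0.1046·33 + 0.1063·60 + 1.0928·25 + 0.1220·35 + 0.0985·75 = 66.5922
  x_6 = 0.0632·79 + 0.1001·10 + 0.0654·27 + 0.0422·33 + 0.1269·60 + 0.0361·25 + 1.0618·35 + 0.0728·75 = 60.2931
  x_7 = 0.0603·79 + 0.1348·10 + 0.0715·27 + 0.0581·33 + 0.0810·60 + 0.0963·25 + 0.0661·35 + 1.0642·75 = 99.3557
Δx_4 = L[4,7] · Δd_7 = 0.1161 · 1 = 0.1161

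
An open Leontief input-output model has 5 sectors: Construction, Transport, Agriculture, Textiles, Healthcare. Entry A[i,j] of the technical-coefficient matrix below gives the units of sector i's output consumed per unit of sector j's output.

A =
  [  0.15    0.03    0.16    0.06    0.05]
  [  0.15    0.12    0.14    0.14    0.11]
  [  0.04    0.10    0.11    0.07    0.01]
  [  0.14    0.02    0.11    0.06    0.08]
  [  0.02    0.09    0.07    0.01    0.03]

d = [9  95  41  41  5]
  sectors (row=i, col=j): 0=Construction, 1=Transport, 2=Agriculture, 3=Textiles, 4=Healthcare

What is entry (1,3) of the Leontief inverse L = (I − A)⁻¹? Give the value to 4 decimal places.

L[1,3] = 0.2179

Form M = I − A:
  [  0.85   -0.03   -0.16   -0.06   -0.05]
  [ -0.15    0.88   -0.14   -0.14   -0.11]
  [ -0.04   -0.10    0.89   -0.07   -0.01]
  [ -0.14   -0.02   -0.11    0.94   -0.08]
  [ -0.02   -0.09   -0.07   -0.01    0.97]
Leontief inverse L = M⁻¹:
  [  1.2228    0.0815    0.2528    0.1099    0.0839]
  [  0.2645    1.1992    0.2765    0.2179    0.1704]
  [  0.1014    0.1449    1.1825    0.1166    0.0435]
  [  0.2047    0.0652    0.1920    1.1021    0.1108]
  [  0.0592    0.1241    0.1182    0.0423    1.0528]
Total output x = L · d:
  x_0 = 1.2228·9 + 0.0815·95 + 0.2528·41 + 0.1099·41 + 0.0839·5 = 34.0410
  x_1 = 0.2645·9 + 1.1992·95 + 0.2765·41 + 0.2179·41 + 0.1704·5 = 137.4275
  x_2 = 0.1014·9 + 0.1449·95 + 1.1825·41 + 0.1166·41 + 0.0435·5 = 68.1585
  x_3 = 0.2047·9 + 0.0652·95 + 0.1920·41 + 1.1021·41 + 0.1108·5 = 61.6432
  x_4 = 0.0592·9 + 0.1241·95 + 0.1182·41 + 0.0423·41 + 1.0528·5 = 24.1617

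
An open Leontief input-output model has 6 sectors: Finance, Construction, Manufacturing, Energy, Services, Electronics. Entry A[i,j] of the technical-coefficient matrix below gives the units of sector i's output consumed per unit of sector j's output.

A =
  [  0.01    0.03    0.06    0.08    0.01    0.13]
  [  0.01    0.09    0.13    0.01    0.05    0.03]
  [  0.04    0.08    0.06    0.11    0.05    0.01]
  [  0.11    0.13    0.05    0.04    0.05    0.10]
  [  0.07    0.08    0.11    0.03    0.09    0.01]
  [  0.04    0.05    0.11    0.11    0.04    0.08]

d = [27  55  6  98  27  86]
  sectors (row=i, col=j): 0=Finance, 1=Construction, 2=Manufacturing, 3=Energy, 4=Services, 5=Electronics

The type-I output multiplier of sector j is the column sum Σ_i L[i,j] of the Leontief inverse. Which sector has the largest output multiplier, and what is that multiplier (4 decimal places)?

Form M = I − A:
  [  0.99   -0.03   -0.06   -0.08   -0.01   -0.13]
  [ -0.01    0.91   -0.13   -0.01   -0.05   -0.03]
  [ -0.04   -0.08    0.94   -0.11   -0.05   -0.01]
  [ -0.11   -0.13   -0.05    0.96   -0.05   -0.10]
  [ -0.07   -0.08   -0.11   -0.03    0.91   -0.01]
  [ -0.04   -0.05   -0.11   -0.11   -0.04    0.92]
Leontief inverse L = M⁻¹:
  [  1.0374    0.0726    0.1058    0.1192    0.0349    0.1634]
  [  0.0306    1.1308    0.1752    0.0424    0.0766    0.0485]
  [  0.0690    0.1290    1.1077    0.1413    0.0783    0.0422]
  [  0.1395    0.1861    0.1195    1.0883    0.0846    0.1463]
  [  0.0963    0.1279    0.1632    0.0676    1.1214    0.0391]
  [  0.0759    0.1078    0.1680    0.1574    0.0739    1.1209]
Total output x = L · d:
  x_0 = 1.0374·27 + 0.0726·55 + 0.1058·6 + 0.1192·98 + 0.0349·27 + 0.1634·86 = 59.3126
  x_1 = 0.0306·27 + 1.1308·55 + 0.1752·6 + 0.0424·98 + 0.0766·27 + 0.0485·86 = 74.4611
  x_2 = 0.0690·27 + 0.1290·55 + 1.1077·6 + 0.1413·98 + 0.0783·27 + 0.0422·86 = 35.1995
  x_3 = 0.1395·27 + 0.1861·55 + 0.1195·6 + 1.0883·98 + 0.0846·27 + 0.1463·86 = 136.2390
  x_4 = 0.0963·27 + 0.1279·55 + 0.1632·6 + 0.0676·98 + 1.1214·27 + 0.0391·86 = 50.8748
  x_5 = 0.0759·27 + 0.1078·55 + 0.1680·6 + 0.1574·98 + 0.0739·27 + 1.1209·86 = 122.8139
Output multipliers (column sums of L):
  Finance: 1.4487
  Construction: 1.7542
  Manufacturing: 1.8395
  Energy: 1.6162
  Services: 1.4697
  Electronics: 1.5605

Manufacturing (1.8395)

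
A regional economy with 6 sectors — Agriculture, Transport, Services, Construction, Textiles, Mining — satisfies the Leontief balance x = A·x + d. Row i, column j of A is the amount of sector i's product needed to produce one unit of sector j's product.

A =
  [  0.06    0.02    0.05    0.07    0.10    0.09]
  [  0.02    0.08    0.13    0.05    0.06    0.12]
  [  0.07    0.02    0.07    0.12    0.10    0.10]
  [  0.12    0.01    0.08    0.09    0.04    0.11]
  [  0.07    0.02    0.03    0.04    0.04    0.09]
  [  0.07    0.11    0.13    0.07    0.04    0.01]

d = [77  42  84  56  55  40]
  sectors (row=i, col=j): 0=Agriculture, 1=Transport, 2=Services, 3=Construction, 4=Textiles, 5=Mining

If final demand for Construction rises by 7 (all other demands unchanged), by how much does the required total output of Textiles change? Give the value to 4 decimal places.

Form M = I − A:
  [  0.94   -0.02   -0.05   -0.07   -0.10   -0.09]
  [ -0.02    0.92   -0.13   -0.05   -0.06   -0.12]
  [ -0.07   -0.02    0.93   -0.12   -0.10   -0.10]
  [ -0.12   -0.01   -0.08    0.91   -0.04   -0.11]
  [ -0.07   -0.02   -0.03   -0.04    0.96   -0.09]
  [ -0.07   -0.11   -0.13   -0.07   -0.04    0.99]
Leontief inverse L = M⁻¹:
  [  1.1085    0.0477    0.1009    0.1183    0.1398    0.1426]
  [  0.0751    1.1187    0.1996    0.1127    0.1109    0.1852]
  [  0.1323    0.0527    1.1335    0.1820    0.1497    0.1667]
  [  0.1779    0.0420    0.1413    1.1507    0.0910    0.1717]
  [  0.1053    0.0432    0.0707    0.0767    1.0712    0.1279]
  [  0.1209    0.1393    0.1910    0.1292    0.0916    1.0800]
Total output x = L · d:
  x_0 = 1.1085·77 + 0.0477·42 + 0.1009·84 + 0.1183·56 + 0.1398·55 + 0.1426·40 = 115.8490
  x_1 = 0.0751·77 + 1.1187·42 + 0.1996·84 + 0.1127·56 + 0.1109·55 + 0.1852·40 = 89.3529
  x_2 = 0.1323·77 + 0.0527·42 + 1.1335·84 + 0.1820·56 + 0.1497·55 + 0.1667·40 = 132.7106
  x_3 = 0.1779·77 + 0.0420·42 + 0.1413·84 + 1.1507·56 + 0.0910·55 + 0.1717·40 = 103.6426
  x_4 = 0.1053·77 + 0.0432·42 + 0.0707·84 + 0.0767·56 + 1.0712·55 + 0.1279·40 = 84.1924
  x_5 = 0.1209·77 + 0.1393·42 + 0.1910·84 + 0.1292·56 + 0.0916·55 + 1.0800·40 = 86.6801
Δx_4 = L[4,3] · Δd_3 = 0.0767 · 7 = 0.5371

0.5371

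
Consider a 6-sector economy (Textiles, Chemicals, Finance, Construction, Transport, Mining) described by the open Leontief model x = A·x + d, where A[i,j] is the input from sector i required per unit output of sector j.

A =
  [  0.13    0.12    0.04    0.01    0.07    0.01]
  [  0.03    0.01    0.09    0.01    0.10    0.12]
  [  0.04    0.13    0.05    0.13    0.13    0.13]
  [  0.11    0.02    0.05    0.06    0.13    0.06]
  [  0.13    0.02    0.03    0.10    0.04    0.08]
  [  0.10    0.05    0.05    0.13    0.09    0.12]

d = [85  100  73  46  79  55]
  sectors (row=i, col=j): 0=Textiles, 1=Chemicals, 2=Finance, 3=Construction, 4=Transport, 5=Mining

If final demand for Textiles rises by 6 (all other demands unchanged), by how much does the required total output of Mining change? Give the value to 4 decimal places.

1.1865

Form M = I − A:
  [  0.87   -0.12   -0.04   -0.01   -0.07   -0.01]
  [ -0.03    0.99   -0.09   -0.01   -0.10   -0.12]
  [ -0.04   -0.13    0.95   -0.13   -0.13   -0.13]
  [ -0.11   -0.02   -0.05    0.94   -0.13   -0.06]
  [ -0.13   -0.02   -0.03   -0.10    0.96   -0.08]
  [ -0.10   -0.05   -0.05   -0.13   -0.09    0.88]
Leontief inverse L = M⁻¹:
  [  1.1901    0.1607    0.0750    0.0466    0.1257    0.0611]
  [  0.0957    1.0516    0.1220    0.0712    0.1597    0.1819]
  [  0.1441    0.1830    1.1063    0.2120    0.2292    0.2253]
  [  0.1898    0.0666    0.0853    1.1153    0.1944    0.1176]
  [  0.2039    0.0651    0.0643    0.1474    1.1043    0.1311]
  [  0.1978    0.1049    0.0975    0.2012    0.1780    1.1972]
Total output x = L · d:
  x_0 = 1.1901·85 + 0.1607·100 + 0.0750·73 + 0.0466·46 + 0.1257·79 + 0.0611·55 = 138.1314
  x_1 = 0.0957·85 + 1.0516·100 + 0.1220·73 + 0.0712·46 + 0.1597·79 + 0.1819·55 = 148.0934
  x_2 = 0.1441·85 + 0.1830·100 + 1.1063·73 + 0.2120·46 + 0.2292·79 + 0.2253·55 = 151.5694
  x_3 = 0.1898·85 + 0.0666·100 + 0.0853·73 + 1.1153·46 + 0.1944·79 + 0.1176·55 = 102.1471
  x_4 = 0.2039·85 + 0.0651·100 + 0.0643·73 + 0.1474·46 + 1.1043·79 + 0.1311·55 = 129.7578
  x_5 = 0.1978·85 + 0.1049·100 + 0.0975·73 + 0.2012·46 + 0.1780·79 + 1.1972·55 = 123.5836
Δx_5 = L[5,0] · Δd_0 = 0.1978 · 6 = 1.1865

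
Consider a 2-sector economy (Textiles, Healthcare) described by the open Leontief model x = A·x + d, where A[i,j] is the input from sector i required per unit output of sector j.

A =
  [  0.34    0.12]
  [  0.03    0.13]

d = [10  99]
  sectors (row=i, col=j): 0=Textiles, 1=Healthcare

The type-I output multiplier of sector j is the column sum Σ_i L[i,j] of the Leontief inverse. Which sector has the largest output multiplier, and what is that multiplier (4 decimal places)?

Form M = I − A:
  [  0.66   -0.12]
  [ -0.03    0.87]
Leontief inverse L = M⁻¹:
  [  1.5247    0.2103]
  [  0.0526    1.1567]
Total output x = L · d:
  x_0 = 1.5247·10 + 0.2103·99 = 36.0673
  x_1 = 0.0526·10 + 1.1567·99 = 115.0368
Output multipliers (column sums of L):
  Textiles: 1.5773
  Healthcare: 1.3670

Textiles (1.5773)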